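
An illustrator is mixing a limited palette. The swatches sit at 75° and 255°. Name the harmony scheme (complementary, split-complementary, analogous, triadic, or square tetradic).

Sort the hues: 75°, 255°.
Successive gaps around the wheel: 180°, 180°.
Two hues 180° apart are complementary.

complementary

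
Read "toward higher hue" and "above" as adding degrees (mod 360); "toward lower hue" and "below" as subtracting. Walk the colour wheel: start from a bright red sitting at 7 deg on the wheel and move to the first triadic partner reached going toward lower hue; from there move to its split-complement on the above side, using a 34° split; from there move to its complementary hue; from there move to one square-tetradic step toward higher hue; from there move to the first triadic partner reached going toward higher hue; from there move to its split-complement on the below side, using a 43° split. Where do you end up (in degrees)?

268°

7 − 120 = -113 → -113 + 360 = 247°   (triadic ↓)
247 + 214 = 461 → 461 − 360 = 101°   (split-comp 34° ↑)
101 + 180 = 281°   (complement)
281 + 90 = 371 → 371 − 360 = 11°   (square ↑)
11 + 120 = 131°   (triadic ↑)
131 + 137 = 268°   (split-comp 43° ↓)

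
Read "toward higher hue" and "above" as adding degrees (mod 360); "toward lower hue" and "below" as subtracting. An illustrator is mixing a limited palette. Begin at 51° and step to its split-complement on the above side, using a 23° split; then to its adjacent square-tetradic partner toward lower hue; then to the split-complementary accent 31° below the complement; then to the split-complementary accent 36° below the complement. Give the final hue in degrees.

97°

split-comp 23° ↑ +203°: 51 + 203 = 254°
square ↓ −90°: 254 − 90 = 164°
split-comp 31° ↓ +149°: 164 + 149 = 313°
split-comp 36° ↓ +144°: 313 + 144 = 457 → 457 − 360 = 97°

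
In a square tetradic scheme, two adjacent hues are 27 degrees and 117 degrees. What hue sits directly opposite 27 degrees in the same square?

207°

A square tetradic scheme places four hues 90° apart; opposite corners are 180° apart.
27 + 180 = 207°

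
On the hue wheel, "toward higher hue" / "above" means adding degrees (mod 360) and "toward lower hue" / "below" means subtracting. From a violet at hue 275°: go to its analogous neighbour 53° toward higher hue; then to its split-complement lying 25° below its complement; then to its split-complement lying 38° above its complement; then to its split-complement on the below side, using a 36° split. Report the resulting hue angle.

+53° (analog 53° ↑): 275 + 53 = 328°
+155° (split-comp 25° ↓): 328 + 155 = 483 → 483 − 360 = 123°
+218° (split-comp 38° ↑): 123 + 218 = 341°
+144° (split-comp 36° ↓): 341 + 144 = 485 → 485 − 360 = 125°

125°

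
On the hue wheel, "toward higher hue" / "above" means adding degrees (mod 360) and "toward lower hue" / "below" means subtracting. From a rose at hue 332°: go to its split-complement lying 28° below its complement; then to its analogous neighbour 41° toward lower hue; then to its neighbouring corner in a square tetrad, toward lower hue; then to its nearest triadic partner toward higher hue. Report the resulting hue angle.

113°

+152° (split-comp 28° ↓): 332 + 152 = 484 → 484 − 360 = 124°
−41° (analog 41° ↓): 124 − 41 = 83°
−90° (square ↓): 83 − 90 = -7 → -7 + 360 = 353°
+120° (triadic ↑): 353 + 120 = 473 → 473 − 360 = 113°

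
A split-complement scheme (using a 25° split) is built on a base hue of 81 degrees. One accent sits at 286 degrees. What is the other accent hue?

Split-complementary hues sit 25° either side of the complement.
Complement of the base 81°: 81 + 180 = 261°
The given accent 286° is 25° one side of 261°; the other accent sits 25° the other side: 261 − 25 = 236°

236°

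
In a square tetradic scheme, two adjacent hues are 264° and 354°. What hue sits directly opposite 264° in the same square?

A square tetradic scheme places four hues 90° apart; opposite corners are 180° apart.
264 + 180 = 444 → 444 − 360 = 84°

84°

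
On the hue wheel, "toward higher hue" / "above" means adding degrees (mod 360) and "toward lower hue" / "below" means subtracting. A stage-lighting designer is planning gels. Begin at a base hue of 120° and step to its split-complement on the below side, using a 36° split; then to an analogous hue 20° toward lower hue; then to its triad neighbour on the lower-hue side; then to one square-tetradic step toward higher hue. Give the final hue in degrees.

214°

split-comp 36° ↓ +144°: 120 + 144 = 264°
analog 20° ↓ −20°: 264 − 20 = 244°
triadic ↓ −120°: 244 − 120 = 124°
square ↑ +90°: 124 + 90 = 214°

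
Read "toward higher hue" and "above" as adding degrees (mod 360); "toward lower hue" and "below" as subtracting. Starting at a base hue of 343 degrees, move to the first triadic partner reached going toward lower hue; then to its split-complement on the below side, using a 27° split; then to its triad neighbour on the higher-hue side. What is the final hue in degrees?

136°

343 − 120 = 223°   (triadic ↓)
223 + 153 = 376 → 376 − 360 = 16°   (split-comp 27° ↓)
16 + 120 = 136°   (triadic ↑)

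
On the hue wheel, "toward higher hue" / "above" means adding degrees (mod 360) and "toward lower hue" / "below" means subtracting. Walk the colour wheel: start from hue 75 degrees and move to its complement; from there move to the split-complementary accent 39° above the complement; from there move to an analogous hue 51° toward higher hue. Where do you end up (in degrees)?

165°

complement +180°: 75 + 180 = 255°
split-comp 39° ↑ +219°: 255 + 219 = 474 → 474 − 360 = 114°
analog 51° ↑ +51°: 114 + 51 = 165°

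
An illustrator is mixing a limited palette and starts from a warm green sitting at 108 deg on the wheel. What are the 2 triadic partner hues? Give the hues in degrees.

A triad places three hues 120° apart.
108 + 120 = 228°
108 + 240 = 348°

228° and 348°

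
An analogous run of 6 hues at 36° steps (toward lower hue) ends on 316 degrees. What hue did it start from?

5 steps of 36° (toward lower hue) give a net shift of −180°.
Start = end − shift: 316 + 180 = 496 → 496 − 360 = 136°

136°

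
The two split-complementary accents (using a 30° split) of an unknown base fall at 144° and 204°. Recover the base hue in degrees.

The accents sit 30° either side of the complement, so the complement is their short-arc midpoint on the wheel.
Short-arc midpoint of 144° and 204°: 174°.
Base is 180° from the complement: 174 − 180 = -6 → -6 + 360 = 354°

354°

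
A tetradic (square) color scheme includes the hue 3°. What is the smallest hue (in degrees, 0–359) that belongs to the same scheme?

A square tetradic scheme places four hues every 90°.
The full set through 3° is {3°, 93°, 183°, 273°}.

3°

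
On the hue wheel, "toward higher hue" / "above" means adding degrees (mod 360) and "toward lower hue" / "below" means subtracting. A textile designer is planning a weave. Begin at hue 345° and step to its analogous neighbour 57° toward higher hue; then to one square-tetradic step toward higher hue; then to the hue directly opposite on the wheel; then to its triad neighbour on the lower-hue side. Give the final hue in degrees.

192°

analog 57° ↑ +57°: 345 + 57 = 402 → 402 − 360 = 42°
square ↑ +90°: 42 + 90 = 132°
complement +180°: 132 + 180 = 312°
triadic ↓ −120°: 312 − 120 = 192°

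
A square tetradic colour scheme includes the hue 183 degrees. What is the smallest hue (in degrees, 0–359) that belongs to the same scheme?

3°

A square tetradic scheme places four hues every 90°.
The full set through 183° is {3°, 93°, 183°, 273°}.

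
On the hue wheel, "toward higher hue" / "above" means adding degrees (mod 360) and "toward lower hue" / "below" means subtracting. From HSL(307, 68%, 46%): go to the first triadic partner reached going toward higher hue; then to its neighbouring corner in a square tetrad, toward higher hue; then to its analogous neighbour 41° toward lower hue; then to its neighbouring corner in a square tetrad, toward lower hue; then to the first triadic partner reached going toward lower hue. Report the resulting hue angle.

307 + 120 = 427 → 427 − 360 = 67°   (triadic ↑)
67 + 90 = 157°   (square ↑)
157 − 41 = 116°   (analog 41° ↓)
116 − 90 = 26°   (square ↓)
26 − 120 = -94 → -94 + 360 = 266°   (triadic ↓)

266°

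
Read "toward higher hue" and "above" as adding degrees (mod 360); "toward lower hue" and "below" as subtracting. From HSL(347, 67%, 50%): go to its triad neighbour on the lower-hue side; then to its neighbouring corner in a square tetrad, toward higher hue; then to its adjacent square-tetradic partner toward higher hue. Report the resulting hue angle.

47°

347 − 120 = 227°   (triadic ↓)
227 + 90 = 317°   (square ↑)
317 + 90 = 407 → 407 − 360 = 47°   (square ↑)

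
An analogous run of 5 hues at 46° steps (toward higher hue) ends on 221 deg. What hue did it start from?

4 steps of 46° (toward higher hue) give a net shift of +184°.
Start = end − shift: 221 − 184 = 37°

37°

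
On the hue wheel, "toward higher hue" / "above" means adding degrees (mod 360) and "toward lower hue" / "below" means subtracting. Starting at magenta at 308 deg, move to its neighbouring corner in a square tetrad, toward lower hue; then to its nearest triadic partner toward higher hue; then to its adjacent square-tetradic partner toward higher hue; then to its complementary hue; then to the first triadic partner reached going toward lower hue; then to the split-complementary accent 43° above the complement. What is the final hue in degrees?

351°

square ↓ −90°: 308 − 90 = 218°
triadic ↑ +120°: 218 + 120 = 338°
square ↑ +90°: 338 + 90 = 428 → 428 − 360 = 68°
complement +180°: 68 + 180 = 248°
triadic ↓ −120°: 248 − 120 = 128°
split-comp 43° ↑ +223°: 128 + 223 = 351°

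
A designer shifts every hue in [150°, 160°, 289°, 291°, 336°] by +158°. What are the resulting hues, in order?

150 + 158 = 308°
160 + 158 = 318°
289 + 158 = 447 → 447 − 360 = 87°
291 + 158 = 449 → 449 − 360 = 89°
336 + 158 = 494 → 494 − 360 = 134°

308°, 318°, 87°, 89°, 134°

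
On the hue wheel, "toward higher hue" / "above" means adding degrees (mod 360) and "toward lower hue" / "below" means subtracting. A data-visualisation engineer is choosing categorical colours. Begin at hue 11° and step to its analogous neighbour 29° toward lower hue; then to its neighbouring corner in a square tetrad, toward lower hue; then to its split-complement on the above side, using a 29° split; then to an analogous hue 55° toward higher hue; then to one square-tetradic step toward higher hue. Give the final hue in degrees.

246°

analog 29° ↓ −29°: 11 − 29 = -18 → -18 + 360 = 342°
square ↓ −90°: 342 − 90 = 252°
split-comp 29° ↑ +209°: 252 + 209 = 461 → 461 − 360 = 101°
analog 55° ↑ +55°: 101 + 55 = 156°
square ↑ +90°: 156 + 90 = 246°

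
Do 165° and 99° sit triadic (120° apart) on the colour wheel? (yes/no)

Angular distance: |165 − 99| = 66 = 66°.
Triadic (120° apart) requires 120°.

no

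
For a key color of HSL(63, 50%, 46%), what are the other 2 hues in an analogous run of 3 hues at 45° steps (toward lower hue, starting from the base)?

63 − 45 = 18°
63 − 90 = -27 → -27 + 360 = 333°

18° and 333°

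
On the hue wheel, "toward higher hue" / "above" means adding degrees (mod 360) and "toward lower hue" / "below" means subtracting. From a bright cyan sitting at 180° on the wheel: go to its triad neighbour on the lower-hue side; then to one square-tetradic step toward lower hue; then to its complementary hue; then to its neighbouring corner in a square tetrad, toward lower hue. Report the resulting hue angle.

60°

−120° (triadic ↓): 180 − 120 = 60°
−90° (square ↓): 60 − 90 = -30 → -30 + 360 = 330°
+180° (complement): 330 + 180 = 510 → 510 − 360 = 150°
−90° (square ↓): 150 − 90 = 60°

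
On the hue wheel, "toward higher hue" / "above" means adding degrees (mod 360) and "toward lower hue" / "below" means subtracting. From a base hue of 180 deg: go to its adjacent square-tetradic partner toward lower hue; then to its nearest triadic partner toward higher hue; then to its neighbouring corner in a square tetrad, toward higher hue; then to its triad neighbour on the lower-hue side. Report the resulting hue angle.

180°

square ↓ −90°: 180 − 90 = 90°
triadic ↑ +120°: 90 + 120 = 210°
square ↑ +90°: 210 + 90 = 300°
triadic ↓ −120°: 300 − 120 = 180°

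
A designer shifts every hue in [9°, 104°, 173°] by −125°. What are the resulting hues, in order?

9 − 125 = -116 → -116 + 360 = 244°
104 − 125 = -21 → -21 + 360 = 339°
173 − 125 = 48°

244°, 339°, 48°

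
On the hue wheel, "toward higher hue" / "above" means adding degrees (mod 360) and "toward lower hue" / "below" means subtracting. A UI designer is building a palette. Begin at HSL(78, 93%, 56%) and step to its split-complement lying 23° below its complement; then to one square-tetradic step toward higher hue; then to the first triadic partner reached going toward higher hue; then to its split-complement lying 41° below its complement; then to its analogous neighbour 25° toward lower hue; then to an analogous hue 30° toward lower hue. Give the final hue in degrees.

169°

split-comp 23° ↓ +157°: 78 + 157 = 235°
square ↑ +90°: 235 + 90 = 325°
triadic ↑ +120°: 325 + 120 = 445 → 445 − 360 = 85°
split-comp 41° ↓ +139°: 85 + 139 = 224°
analog 25° ↓ −25°: 224 − 25 = 199°
analog 30° ↓ −30°: 199 − 30 = 169°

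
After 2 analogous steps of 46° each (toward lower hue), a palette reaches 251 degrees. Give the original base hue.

2 steps of 46° (toward lower hue) give a net shift of −92°.
Start = end − shift: 251 + 92 = 343°

343°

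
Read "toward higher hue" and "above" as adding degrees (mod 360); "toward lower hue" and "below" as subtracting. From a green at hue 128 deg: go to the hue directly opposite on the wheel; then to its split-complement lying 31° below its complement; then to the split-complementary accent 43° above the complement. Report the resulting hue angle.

complement +180°: 128 + 180 = 308°
split-comp 31° ↓ +149°: 308 + 149 = 457 → 457 − 360 = 97°
split-comp 43° ↑ +223°: 97 + 223 = 320°

320°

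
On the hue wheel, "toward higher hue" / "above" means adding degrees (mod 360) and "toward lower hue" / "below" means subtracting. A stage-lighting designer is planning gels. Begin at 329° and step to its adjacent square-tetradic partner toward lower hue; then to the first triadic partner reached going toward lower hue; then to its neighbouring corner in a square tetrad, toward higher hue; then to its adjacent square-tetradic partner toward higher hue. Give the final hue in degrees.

299°

−90° (square ↓): 329 − 90 = 239°
−120° (triadic ↓): 239 − 120 = 119°
+90° (square ↑): 119 + 90 = 209°
+90° (square ↑): 209 + 90 = 299°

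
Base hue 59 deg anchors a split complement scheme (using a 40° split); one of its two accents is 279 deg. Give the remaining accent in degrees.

199°

Split-complementary hues sit 40° either side of the complement.
Complement of the base 59°: 59 + 180 = 239°
The given accent 279° is 40° one side of 239°; the other accent sits 40° the other side: 239 − 40 = 199°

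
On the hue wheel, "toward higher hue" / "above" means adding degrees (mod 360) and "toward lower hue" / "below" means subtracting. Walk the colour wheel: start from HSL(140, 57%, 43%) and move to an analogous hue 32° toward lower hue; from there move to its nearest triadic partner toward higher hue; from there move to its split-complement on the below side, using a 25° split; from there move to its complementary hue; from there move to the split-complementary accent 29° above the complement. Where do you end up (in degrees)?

−32° (analog 32° ↓): 140 − 32 = 108°
+120° (triadic ↑): 108 + 120 = 228°
+155° (split-comp 25° ↓): 228 + 155 = 383 → 383 − 360 = 23°
+180° (complement): 23 + 180 = 203°
+209° (split-comp 29° ↑): 203 + 209 = 412 → 412 − 360 = 52°

52°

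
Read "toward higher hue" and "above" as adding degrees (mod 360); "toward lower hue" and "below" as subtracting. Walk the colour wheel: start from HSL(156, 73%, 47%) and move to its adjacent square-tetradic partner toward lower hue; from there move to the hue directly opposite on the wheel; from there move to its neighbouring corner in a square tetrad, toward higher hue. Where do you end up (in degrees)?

square ↓ −90°: 156 − 90 = 66°
complement +180°: 66 + 180 = 246°
square ↑ +90°: 246 + 90 = 336°

336°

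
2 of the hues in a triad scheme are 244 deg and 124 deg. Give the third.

A triad places three hues 120° apart.
The full set through 124° is {4°, 124°, 244°}.
Given {124°, 244°}, the missing hue is 4°.

4°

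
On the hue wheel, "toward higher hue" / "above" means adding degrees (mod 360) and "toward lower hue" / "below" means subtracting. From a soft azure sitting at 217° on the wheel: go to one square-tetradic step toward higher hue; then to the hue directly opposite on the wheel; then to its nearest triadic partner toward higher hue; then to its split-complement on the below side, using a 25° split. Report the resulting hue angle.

42°

square ↑ +90°: 217 + 90 = 307°
complement +180°: 307 + 180 = 487 → 487 − 360 = 127°
triadic ↑ +120°: 127 + 120 = 247°
split-comp 25° ↓ +155°: 247 + 155 = 402 → 402 − 360 = 42°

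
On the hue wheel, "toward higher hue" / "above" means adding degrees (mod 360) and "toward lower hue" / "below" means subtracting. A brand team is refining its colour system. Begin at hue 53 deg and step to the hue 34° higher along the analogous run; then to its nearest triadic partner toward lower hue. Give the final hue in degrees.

+34° (analog 34° ↑): 53 + 34 = 87°
−120° (triadic ↓): 87 − 120 = -33 → -33 + 360 = 327°

327°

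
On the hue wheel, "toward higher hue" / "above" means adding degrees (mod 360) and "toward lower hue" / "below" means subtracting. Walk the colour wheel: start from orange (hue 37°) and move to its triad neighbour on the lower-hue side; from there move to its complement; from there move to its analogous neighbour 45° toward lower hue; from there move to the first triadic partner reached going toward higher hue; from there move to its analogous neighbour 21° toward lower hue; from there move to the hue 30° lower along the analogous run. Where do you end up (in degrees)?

−120° (triadic ↓): 37 − 120 = -83 → -83 + 360 = 277°
+180° (complement): 277 + 180 = 457 → 457 − 360 = 97°
−45° (analog 45° ↓): 97 − 45 = 52°
+120° (triadic ↑): 52 + 120 = 172°
−21° (analog 21° ↓): 172 − 21 = 151°
−30° (analog 30° ↓): 151 − 30 = 121°

121°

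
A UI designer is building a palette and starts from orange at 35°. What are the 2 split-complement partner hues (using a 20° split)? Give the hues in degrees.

195° and 235°

Split-complementary hues sit 20° either side of the complement.
Complement of 35°: 35 + 180 = 215°
215 − 20 = 195°
215 + 20 = 235°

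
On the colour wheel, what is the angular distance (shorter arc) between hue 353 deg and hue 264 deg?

89°

|353 − 264| = 89.
89 ≤ 180, so the shorter arc is 89°.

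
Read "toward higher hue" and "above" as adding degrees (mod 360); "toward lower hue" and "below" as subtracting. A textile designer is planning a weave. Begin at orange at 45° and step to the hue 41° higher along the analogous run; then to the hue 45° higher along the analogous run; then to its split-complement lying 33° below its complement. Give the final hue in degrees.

analog 41° ↑ +41°: 45 + 41 = 86°
analog 45° ↑ +45°: 86 + 45 = 131°
split-comp 33° ↓ +147°: 131 + 147 = 278°

278°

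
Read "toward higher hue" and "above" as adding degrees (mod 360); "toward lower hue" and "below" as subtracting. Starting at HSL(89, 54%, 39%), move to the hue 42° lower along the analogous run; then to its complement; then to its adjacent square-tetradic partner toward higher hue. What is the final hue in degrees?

317°

−42° (analog 42° ↓): 89 − 42 = 47°
+180° (complement): 47 + 180 = 227°
+90° (square ↑): 227 + 90 = 317°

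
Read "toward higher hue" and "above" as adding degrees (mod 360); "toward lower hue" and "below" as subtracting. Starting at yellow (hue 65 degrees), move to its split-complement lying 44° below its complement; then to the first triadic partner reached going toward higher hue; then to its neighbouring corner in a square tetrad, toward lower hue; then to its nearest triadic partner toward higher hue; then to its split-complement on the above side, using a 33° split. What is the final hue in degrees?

204°

split-comp 44° ↓ +136°: 65 + 136 = 201°
triadic ↑ +120°: 201 + 120 = 321°
square ↓ −90°: 321 − 90 = 231°
triadic ↑ +120°: 231 + 120 = 351°
split-comp 33° ↑ +213°: 351 + 213 = 564 → 564 − 360 = 204°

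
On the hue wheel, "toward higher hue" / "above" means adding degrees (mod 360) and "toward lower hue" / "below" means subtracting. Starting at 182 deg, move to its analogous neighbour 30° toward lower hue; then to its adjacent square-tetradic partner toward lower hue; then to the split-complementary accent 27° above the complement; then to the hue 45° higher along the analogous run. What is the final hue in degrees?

314°

analog 30° ↓ −30°: 182 − 30 = 152°
square ↓ −90°: 152 − 90 = 62°
split-comp 27° ↑ +207°: 62 + 207 = 269°
analog 45° ↑ +45°: 269 + 45 = 314°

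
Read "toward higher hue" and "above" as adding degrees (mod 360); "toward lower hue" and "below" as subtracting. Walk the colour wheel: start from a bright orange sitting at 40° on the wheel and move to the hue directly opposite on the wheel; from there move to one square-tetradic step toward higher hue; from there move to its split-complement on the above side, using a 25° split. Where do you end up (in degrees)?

155°

40 + 180 = 220°   (complement)
220 + 90 = 310°   (square ↑)
310 + 205 = 515 → 515 − 360 = 155°   (split-comp 25° ↑)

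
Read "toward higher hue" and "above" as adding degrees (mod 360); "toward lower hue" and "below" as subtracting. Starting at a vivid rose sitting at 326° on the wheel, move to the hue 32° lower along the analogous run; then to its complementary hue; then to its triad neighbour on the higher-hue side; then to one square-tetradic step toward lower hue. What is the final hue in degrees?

144°

−32° (analog 32° ↓): 326 − 32 = 294°
+180° (complement): 294 + 180 = 474 → 474 − 360 = 114°
+120° (triadic ↑): 114 + 120 = 234°
−90° (square ↓): 234 − 90 = 144°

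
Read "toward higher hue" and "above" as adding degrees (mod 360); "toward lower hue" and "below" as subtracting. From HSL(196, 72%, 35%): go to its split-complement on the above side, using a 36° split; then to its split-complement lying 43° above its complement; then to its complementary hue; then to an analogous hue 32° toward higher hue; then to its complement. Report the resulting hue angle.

307°

split-comp 36° ↑ +216°: 196 + 216 = 412 → 412 − 360 = 52°
split-comp 43° ↑ +223°: 52 + 223 = 275°
complement +180°: 275 + 180 = 455 → 455 − 360 = 95°
analog 32° ↑ +32°: 95 + 32 = 127°
complement +180°: 127 + 180 = 307°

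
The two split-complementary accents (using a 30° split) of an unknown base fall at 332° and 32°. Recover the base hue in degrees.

182°

The accents sit 30° either side of the complement, so the complement is their short-arc midpoint on the wheel.
Short-arc midpoint of 332° and 32°: 2°.
Base is 180° from the complement: 2 − 180 = -178 → -178 + 360 = 182°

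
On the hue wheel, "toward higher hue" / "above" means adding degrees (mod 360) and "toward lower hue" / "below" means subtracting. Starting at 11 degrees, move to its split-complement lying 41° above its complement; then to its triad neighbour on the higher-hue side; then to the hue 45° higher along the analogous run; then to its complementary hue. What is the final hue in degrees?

11 + 221 = 232°   (split-comp 41° ↑)
232 + 120 = 352°   (triadic ↑)
352 + 45 = 397 → 397 − 360 = 37°   (analog 45° ↑)
37 + 180 = 217°   (complement)

217°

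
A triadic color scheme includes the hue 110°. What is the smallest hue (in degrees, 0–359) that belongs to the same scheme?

110°

A triad places three hues 120° apart.
The full set through 110° is {110°, 230°, 350°}.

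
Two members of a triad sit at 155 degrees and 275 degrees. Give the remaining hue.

A triad spaces three hues 120° apart.
The full set is {35°, 155°, 275°}.

35°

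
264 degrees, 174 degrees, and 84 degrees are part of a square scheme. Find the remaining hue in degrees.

354°

A square tetradic scheme places four hues every 90°.
The full set through 84° is {84°, 174°, 264°, 354°}.
Given {84°, 174°, 264°}, the missing hue is 354°.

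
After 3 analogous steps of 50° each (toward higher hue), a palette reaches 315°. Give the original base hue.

165°

3 steps of 50° (toward higher hue) give a net shift of +150°.
Start = end − shift: 315 − 150 = 165°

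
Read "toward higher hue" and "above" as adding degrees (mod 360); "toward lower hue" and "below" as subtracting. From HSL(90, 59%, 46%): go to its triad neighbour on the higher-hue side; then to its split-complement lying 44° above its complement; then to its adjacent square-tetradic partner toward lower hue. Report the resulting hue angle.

+120° (triadic ↑): 90 + 120 = 210°
+224° (split-comp 44° ↑): 210 + 224 = 434 → 434 − 360 = 74°
−90° (square ↓): 74 − 90 = -16 → -16 + 360 = 344°

344°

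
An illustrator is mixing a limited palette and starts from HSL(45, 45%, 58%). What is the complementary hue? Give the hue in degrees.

45 + 180 = 225°

225°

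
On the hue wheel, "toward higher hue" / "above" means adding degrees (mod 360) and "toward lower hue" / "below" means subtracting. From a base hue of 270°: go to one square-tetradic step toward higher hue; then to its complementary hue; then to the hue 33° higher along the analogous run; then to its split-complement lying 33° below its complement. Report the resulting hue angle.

0°

270 + 90 = 360 → 360 − 360 = 0°   (square ↑)
0 + 180 = 180°   (complement)
180 + 33 = 213°   (analog 33° ↑)
213 + 147 = 360 → 360 − 360 = 0°   (split-comp 33° ↓)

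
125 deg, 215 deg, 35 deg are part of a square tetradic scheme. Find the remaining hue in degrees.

305°

A square tetradic scheme places four hues every 90°.
The full set through 35° is {35°, 125°, 215°, 305°}.
Given {35°, 125°, 215°}, the missing hue is 305°.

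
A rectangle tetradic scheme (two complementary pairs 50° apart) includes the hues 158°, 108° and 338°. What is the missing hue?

A rectangular tetradic uses two complementary pairs 50° apart: offsets 0°, 50°, 180°, 230°.
Among {108°, 158°, 338°}, 338° and 158° are a 180° pair.
The remaining hue 108° needs its own complement: 108 + 180 = 288°

288°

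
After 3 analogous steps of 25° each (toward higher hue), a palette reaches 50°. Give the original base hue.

3 steps of 25° (toward higher hue) give a net shift of +75°.
Start = end − shift: 50 − 75 = -25 → -25 + 360 = 335°

335°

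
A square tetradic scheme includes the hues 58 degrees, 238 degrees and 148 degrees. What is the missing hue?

A square tetradic scheme places four hues every 90°.
The full set through 58° is {58°, 148°, 238°, 328°}.
Given {58°, 148°, 238°}, the missing hue is 328°.

328°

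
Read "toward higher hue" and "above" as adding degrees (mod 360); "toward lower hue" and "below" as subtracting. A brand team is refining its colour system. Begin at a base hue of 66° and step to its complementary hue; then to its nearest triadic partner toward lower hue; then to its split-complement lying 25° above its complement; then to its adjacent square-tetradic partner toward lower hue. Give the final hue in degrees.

241°

complement +180°: 66 + 180 = 246°
triadic ↓ −120°: 246 − 120 = 126°
split-comp 25° ↑ +205°: 126 + 205 = 331°
square ↓ −90°: 331 − 90 = 241°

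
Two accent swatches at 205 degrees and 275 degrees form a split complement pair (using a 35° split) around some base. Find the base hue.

The accents sit 35° either side of the complement, so the complement is their short-arc midpoint on the wheel.
Short-arc midpoint of 205° and 275°: 240°.
Base is 180° from the complement: 240 − 180 = 60°

60°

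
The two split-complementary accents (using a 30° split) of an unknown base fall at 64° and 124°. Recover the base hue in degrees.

274°

The accents sit 30° either side of the complement, so the complement is their short-arc midpoint on the wheel.
Short-arc midpoint of 64° and 124°: 94°.
Base is 180° from the complement: 94 − 180 = -86 → -86 + 360 = 274°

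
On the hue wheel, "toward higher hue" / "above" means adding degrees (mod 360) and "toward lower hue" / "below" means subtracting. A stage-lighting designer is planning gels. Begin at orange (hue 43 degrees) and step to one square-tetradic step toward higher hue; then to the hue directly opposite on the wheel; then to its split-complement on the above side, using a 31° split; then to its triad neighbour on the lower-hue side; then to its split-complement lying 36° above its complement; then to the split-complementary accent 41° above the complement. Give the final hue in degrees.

121°

+90° (square ↑): 43 + 90 = 133°
+180° (complement): 133 + 180 = 313°
+211° (split-comp 31° ↑): 313 + 211 = 524 → 524 − 360 = 164°
−120° (triadic ↓): 164 − 120 = 44°
+216° (split-comp 36° ↑): 44 + 216 = 260°
+221° (split-comp 41° ↑): 260 + 221 = 481 → 481 − 360 = 121°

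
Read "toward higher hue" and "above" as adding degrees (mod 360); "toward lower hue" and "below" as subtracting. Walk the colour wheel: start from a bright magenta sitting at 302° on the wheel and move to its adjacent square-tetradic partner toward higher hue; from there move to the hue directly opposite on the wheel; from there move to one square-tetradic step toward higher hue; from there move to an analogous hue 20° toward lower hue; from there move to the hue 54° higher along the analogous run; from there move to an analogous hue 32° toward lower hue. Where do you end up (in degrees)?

302 + 90 = 392 → 392 − 360 = 32°   (square ↑)
32 + 180 = 212°   (complement)
212 + 90 = 302°   (square ↑)
302 − 20 = 282°   (analog 20° ↓)
282 + 54 = 336°   (analog 54° ↑)
336 − 32 = 304°   (analog 32° ↓)

304°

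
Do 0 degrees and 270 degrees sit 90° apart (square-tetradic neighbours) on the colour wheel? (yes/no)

yes

Angular distance: |0 − 270| = 270; shorter arc = 360 − 270 = 90°.
90° apart (square-tetradic neighbours) requires 90°.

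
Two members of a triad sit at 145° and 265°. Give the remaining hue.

25°

A triad spaces three hues 120° apart.
The full set is {25°, 145°, 265°}.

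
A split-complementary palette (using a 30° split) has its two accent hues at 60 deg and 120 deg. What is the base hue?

270°

The accents sit 30° either side of the complement, so the complement is their short-arc midpoint on the wheel.
Short-arc midpoint of 60° and 120°: 90°.
Base is 180° from the complement: 90 − 180 = -90 → -90 + 360 = 270°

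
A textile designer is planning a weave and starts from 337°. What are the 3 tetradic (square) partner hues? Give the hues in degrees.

67°, 157°, 247°

A square tetradic scheme places four hues every 90°.
337 + 90 = 427 → 427 − 360 = 67°
337 + 180 = 517 → 517 − 360 = 157°
337 + 270 = 607 → 607 − 360 = 247°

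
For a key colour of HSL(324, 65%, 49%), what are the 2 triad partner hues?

A triad places three hues 120° apart.
324 + 120 = 444 → 444 − 360 = 84°
324 + 240 = 564 → 564 − 360 = 204°

84° and 204°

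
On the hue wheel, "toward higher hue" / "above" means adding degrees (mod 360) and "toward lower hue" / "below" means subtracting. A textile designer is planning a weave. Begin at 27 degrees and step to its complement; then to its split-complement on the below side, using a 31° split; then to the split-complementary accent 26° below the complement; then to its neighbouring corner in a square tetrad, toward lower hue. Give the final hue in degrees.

60°

27 + 180 = 207°   (complement)
207 + 149 = 356°   (split-comp 31° ↓)
356 + 154 = 510 → 510 − 360 = 150°   (split-comp 26° ↓)
150 − 90 = 60°   (square ↓)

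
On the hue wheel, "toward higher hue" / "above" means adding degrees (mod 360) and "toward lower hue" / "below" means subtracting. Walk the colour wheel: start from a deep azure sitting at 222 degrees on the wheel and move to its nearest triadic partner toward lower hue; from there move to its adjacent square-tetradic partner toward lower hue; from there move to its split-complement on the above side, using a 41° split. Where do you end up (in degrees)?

233°

triadic ↓ −120°: 222 − 120 = 102°
square ↓ −90°: 102 − 90 = 12°
split-comp 41° ↑ +221°: 12 + 221 = 233°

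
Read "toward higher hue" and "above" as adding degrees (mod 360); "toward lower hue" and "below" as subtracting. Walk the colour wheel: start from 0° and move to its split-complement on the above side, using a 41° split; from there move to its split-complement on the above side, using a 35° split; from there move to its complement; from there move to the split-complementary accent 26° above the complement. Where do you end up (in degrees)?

split-comp 41° ↑ +221°: 0 + 221 = 221°
split-comp 35° ↑ +215°: 221 + 215 = 436 → 436 − 360 = 76°
complement +180°: 76 + 180 = 256°
split-comp 26° ↑ +206°: 256 + 206 = 462 → 462 − 360 = 102°

102°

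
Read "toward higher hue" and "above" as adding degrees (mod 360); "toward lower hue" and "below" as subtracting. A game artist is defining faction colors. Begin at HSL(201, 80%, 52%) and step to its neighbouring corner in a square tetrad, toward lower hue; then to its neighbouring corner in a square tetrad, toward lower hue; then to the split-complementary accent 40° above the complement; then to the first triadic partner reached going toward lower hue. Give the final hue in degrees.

−90° (square ↓): 201 − 90 = 111°
−90° (square ↓): 111 − 90 = 21°
+220° (split-comp 40° ↑): 21 + 220 = 241°
−120° (triadic ↓): 241 − 120 = 121°

121°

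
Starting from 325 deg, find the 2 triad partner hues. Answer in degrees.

325 + 120 = 445 → 445 − 360 = 85°
325 + 240 = 565 → 565 − 360 = 205°

85° and 205°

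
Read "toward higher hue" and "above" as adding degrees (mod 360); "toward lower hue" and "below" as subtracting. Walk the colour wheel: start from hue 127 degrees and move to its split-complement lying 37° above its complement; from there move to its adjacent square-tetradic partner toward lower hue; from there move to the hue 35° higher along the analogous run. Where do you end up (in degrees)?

289°

+217° (split-comp 37° ↑): 127 + 217 = 344°
−90° (square ↓): 344 − 90 = 254°
+35° (analog 35° ↑): 254 + 35 = 289°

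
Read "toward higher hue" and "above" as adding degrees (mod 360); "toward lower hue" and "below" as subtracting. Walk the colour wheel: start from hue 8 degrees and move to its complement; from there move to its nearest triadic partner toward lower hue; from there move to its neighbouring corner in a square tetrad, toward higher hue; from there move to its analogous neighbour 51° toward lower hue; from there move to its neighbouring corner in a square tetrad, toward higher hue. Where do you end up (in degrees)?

+180° (complement): 8 + 180 = 188°
−120° (triadic ↓): 188 − 120 = 68°
+90° (square ↑): 68 + 90 = 158°
−51° (analog 51° ↓): 158 − 51 = 107°
+90° (square ↑): 107 + 90 = 197°

197°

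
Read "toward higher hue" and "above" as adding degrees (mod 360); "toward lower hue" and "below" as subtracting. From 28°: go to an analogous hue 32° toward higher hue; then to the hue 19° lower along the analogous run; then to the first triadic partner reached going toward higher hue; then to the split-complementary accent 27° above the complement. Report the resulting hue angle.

8°

+32° (analog 32° ↑): 28 + 32 = 60°
−19° (analog 19° ↓): 60 − 19 = 41°
+120° (triadic ↑): 41 + 120 = 161°
+207° (split-comp 27° ↑): 161 + 207 = 368 → 368 − 360 = 8°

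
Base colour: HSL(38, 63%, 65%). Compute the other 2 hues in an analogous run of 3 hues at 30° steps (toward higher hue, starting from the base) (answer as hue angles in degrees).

68° and 98°

Analogous hues sit every 30° along the wheel.
38 + 30 = 68°
38 + 60 = 98°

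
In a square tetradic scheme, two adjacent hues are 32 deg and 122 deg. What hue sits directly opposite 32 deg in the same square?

A square tetradic scheme places four hues 90° apart; opposite corners are 180° apart.
32 + 180 = 212°

212°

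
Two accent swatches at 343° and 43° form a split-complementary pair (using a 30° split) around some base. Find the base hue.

The accents sit 30° either side of the complement, so the complement is their short-arc midpoint on the wheel.
Short-arc midpoint of 343° and 43°: 13°.
Base is 180° from the complement: 13 − 180 = -167 → -167 + 360 = 193°

193°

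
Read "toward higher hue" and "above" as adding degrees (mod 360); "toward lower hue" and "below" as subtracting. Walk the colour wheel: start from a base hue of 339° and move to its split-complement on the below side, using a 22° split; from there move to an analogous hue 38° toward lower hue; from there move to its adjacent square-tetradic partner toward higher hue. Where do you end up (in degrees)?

189°

339 + 158 = 497 → 497 − 360 = 137°   (split-comp 22° ↓)
137 − 38 = 99°   (analog 38° ↓)
99 + 90 = 189°   (square ↑)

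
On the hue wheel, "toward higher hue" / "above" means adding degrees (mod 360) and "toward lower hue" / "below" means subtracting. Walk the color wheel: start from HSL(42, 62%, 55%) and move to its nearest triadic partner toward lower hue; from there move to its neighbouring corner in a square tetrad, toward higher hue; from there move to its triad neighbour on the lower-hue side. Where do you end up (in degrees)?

252°

triadic ↓ −120°: 42 − 120 = -78 → -78 + 360 = 282°
square ↑ +90°: 282 + 90 = 372 → 372 − 360 = 12°
triadic ↓ −120°: 12 − 120 = -108 → -108 + 360 = 252°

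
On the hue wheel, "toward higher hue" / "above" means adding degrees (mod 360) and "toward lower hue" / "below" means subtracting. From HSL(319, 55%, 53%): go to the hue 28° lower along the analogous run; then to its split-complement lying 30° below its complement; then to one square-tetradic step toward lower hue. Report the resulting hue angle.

351°

319 − 28 = 291°   (analog 28° ↓)
291 + 150 = 441 → 441 − 360 = 81°   (split-comp 30° ↓)
81 − 90 = -9 → -9 + 360 = 351°   (square ↓)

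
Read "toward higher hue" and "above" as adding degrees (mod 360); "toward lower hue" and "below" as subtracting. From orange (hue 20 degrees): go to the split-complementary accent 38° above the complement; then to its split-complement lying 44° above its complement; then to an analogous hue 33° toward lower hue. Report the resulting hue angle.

69°

+218° (split-comp 38° ↑): 20 + 218 = 238°
+224° (split-comp 44° ↑): 238 + 224 = 462 → 462 − 360 = 102°
−33° (analog 33° ↓): 102 − 33 = 69°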